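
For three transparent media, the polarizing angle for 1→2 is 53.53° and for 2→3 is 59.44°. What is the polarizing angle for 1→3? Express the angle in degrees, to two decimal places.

θ_B ≈ 66.42°

Each Brewster angle gives a ratio: n₂/n₁ = tan 53.53° = 1.3529, n₃/n₂ = tan 59.44° = 1.6936.
Multiplying, n₃/n₁ = 1.3529 × 1.6936 = 2.2913, and θ_B(1→3) = arctan 2.2913 = 66.42°.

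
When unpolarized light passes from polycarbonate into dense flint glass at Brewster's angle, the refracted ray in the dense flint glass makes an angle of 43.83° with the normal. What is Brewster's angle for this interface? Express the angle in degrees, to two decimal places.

θ_B ≈ 46.17°

At Brewster's angle the reflected and refracted rays are perpendicular, so θ_B + θ_t = 90°.
θ_B = 90° − 43.83° = 46.17°.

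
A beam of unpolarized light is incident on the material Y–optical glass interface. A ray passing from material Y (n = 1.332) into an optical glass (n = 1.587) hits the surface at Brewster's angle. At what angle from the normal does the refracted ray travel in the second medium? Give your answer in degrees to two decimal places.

θ_B = arctan(n₂/n₁) = arctan(1.587/1.332) = 49.99°.
At Brewster's angle the reflected and refracted rays are perpendicular, so θ_t = 90° − θ_B = 90° − 49.99° = 40.01°.

θ_t ≈ 40.01°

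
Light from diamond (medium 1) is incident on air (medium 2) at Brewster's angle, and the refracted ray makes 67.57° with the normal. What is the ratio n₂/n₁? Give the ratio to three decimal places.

n₂/n₁ ≈ 0.413

At Brewster incidence θ_B = 90° − θ_t = 90° − 67.57° = 22.43°.
tan θ_B = n₂/n₁, so n₂/n₁ = tan 22.43° = 0.413.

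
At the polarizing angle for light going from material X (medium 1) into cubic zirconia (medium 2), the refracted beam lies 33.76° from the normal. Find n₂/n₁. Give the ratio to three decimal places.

θ_B + θ_t = 90°, so θ_B = 90° − 33.76° = 56.24°.
Then n₂/n₁ = tan θ_B = tan 56.24° = 1.496.

n₂/n₁ ≈ 1.496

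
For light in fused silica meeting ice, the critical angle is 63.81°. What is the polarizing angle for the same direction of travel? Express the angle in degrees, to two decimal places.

sin θ_c = n₂/n₁, so n₂/n₁ = sin 63.81° = 0.8973.
Brewster: tan θ_B = n₂/n₁ = 0.8973.
θ_B = arctan(0.8973) = 41.90°.

θ_B ≈ 41.90°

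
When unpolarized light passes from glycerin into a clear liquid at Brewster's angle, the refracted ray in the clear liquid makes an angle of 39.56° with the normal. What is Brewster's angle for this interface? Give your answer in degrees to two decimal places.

θ_B ≈ 50.44°

Since the reflected and refracted rays are at right angles at the polarizing angle, θ_B + θ_t = 90°.
So θ_B = 90° − θ_t = 90° − 39.56° = 50.44°.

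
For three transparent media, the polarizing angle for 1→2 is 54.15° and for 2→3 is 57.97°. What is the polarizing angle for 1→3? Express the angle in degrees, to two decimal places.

Each Brewster angle gives a ratio: n₂/n₁ = tan 54.15° = 1.3840, n₃/n₂ = tan 57.97° = 1.5985.
So n₃/n₁ = (n₂/n₁)(n₃/n₂) = 1.3840 × 1.5985 = 2.2123.
θ_B(1→3) = arctan(2.2123) = 65.68°.

θ_B ≈ 65.68°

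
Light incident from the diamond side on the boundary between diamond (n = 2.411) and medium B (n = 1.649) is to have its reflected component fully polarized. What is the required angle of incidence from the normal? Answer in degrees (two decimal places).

θ_B ≈ 34.37°

The reflected p-component vanishes when tan θ_B = n₂/n₁.
Here n₂/n₁ = 1.649/2.411 = 0.6839, and Brewster's law gives tan θ_B = n₂/n₁.
θ_B = arctan(0.6839) = 34.37°.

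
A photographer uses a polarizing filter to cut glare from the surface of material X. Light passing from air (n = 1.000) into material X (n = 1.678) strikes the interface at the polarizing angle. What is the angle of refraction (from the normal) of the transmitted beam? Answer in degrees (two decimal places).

θ_t ≈ 30.79°

θ_B = arctan(n₂/n₁) = arctan(1.678/1.000) = 59.21°.
At Brewster's angle the reflected and refracted rays are perpendicular, so θ_t = 90° − θ_B = 90° − 59.21° = 30.79°.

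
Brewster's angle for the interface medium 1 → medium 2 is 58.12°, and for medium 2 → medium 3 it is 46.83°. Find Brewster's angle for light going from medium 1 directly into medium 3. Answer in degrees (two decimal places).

n₂/n₁ = tan 58.12° = 1.6078 and n₃/n₂ = tan 46.83° = 1.0660.
n₃/n₁ = 1.7139. Then tan θ_B(1→3) = n₃/n₁, so θ_B(1→3) = arctan(1.7139) = 59.74°.

θ_B ≈ 59.74°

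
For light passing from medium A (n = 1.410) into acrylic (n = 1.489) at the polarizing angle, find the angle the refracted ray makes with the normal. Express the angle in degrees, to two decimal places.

θ_t ≈ 43.44°

tan θ_B = n₂/n₁ = 1.489/1.410 = 1.0560, so θ_B = 46.56°.
The refracted ray is perpendicular to the reflected ray, so θ_t = 90° − θ_B = 43.44°.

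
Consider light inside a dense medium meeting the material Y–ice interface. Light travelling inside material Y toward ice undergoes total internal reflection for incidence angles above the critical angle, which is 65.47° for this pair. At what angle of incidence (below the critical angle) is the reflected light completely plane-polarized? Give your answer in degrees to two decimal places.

θ_B ≈ 42.29°

sin θ_c = n₂/n₁, so n₂/n₁ = sin 65.47° = 0.9097.
Brewster: tan θ_B = n₂/n₁ = 0.9097.
θ_B = arctan(0.9097) = 42.29°.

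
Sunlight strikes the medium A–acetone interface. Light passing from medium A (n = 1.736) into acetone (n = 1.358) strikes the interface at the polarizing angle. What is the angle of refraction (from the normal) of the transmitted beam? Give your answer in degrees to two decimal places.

tan θ_B = n₂/n₁ = 1.358/1.736 = 0.7823, so θ_B = 38.03°.
At Brewster's angle the reflected and refracted rays are perpendicular, so θ_t = 90° − θ_B = 90° − 38.03° = 51.97°.

θ_t ≈ 51.97°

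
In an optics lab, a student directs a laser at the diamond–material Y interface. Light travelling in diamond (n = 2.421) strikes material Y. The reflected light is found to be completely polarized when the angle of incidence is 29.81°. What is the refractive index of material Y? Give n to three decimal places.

n ≈ 1.387

Full polarization of the reflected beam means tan θ_B = n₂/n₁, where n₁ is the incident medium (diamond).
n₂ = n₁ tan θ_B = 2.421 × tan 29.81° = 1.387.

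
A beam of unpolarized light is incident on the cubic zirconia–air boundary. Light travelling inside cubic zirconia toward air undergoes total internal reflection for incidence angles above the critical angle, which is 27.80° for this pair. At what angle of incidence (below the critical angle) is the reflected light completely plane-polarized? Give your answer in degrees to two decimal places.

θ_B ≈ 25.00°

sin θ_c = n₂/n₁, so n₂/n₁ = sin 27.80° = 0.4664.
Brewster: tan θ_B = n₂/n₁ = 0.4664.
θ_B = arctan(0.4664) = 25.00°.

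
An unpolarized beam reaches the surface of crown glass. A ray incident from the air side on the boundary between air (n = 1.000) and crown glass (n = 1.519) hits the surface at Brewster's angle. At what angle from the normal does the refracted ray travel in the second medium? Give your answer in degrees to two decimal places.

θ_t ≈ 33.36°

First find Brewster's angle: tan θ_B = 1.519/1.000 = 1.5190, giving θ_B = 56.64°.
Since θ_B + θ_t = 90° at Brewster incidence, θ_t = 90° − 56.64° = 33.36°.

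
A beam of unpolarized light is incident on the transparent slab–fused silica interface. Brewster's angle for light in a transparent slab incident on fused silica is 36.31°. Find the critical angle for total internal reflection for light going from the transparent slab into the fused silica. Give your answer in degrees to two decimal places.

tan θ_B = n₂/n₁ = tan 36.31° = 0.7348.
Total internal reflection: sin θ_c = n₂/n₁ = 0.7348.
θ_c = arcsin(0.7348) = 47.29°.

θ_c ≈ 47.29°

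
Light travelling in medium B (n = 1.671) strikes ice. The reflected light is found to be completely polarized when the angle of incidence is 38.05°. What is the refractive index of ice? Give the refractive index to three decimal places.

At the Brewster angle, tan θ_B = n₂/n₁ with n₁ on the incident side (medium B) and n₂ on the transmitted side (ice).
n₂ = n₁ tan θ_B = 1.671 × tan 38.05° = 1.308.

n ≈ 1.308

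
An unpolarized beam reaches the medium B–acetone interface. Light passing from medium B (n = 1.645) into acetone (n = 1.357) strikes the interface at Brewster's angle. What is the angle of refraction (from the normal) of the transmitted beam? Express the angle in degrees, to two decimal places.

θ_t ≈ 50.48°

tan θ_B = n₂/n₁ = 1.357/1.645 = 0.8249, so θ_B = 39.52°.
At Brewster's angle the reflected and refracted rays are perpendicular, so θ_t = 90° − θ_B = 90° − 39.52° = 50.48°.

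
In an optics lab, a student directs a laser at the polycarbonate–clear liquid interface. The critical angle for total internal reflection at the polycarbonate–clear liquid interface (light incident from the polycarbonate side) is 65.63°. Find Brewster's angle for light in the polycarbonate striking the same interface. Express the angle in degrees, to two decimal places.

θ_B ≈ 42.33°

n₂/n₁ = sin θ_c = sin 65.63° = 0.9109.
tan θ_B equals the same ratio, so θ_B = arctan(0.9109) = 42.33°.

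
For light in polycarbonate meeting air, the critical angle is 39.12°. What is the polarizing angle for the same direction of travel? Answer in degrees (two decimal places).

θ_B ≈ 32.25°

n₂/n₁ = sin θ_c = sin 39.12° = 0.6309.
tan θ_B equals the same ratio, so θ_B = arctan(0.6309) = 32.25°.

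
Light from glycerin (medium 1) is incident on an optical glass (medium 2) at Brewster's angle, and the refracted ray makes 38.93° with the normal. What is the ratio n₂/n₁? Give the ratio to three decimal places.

θ_B + θ_t = 90°, so θ_B = 90° − 38.93° = 51.07°.
Then n₂/n₁ = tan θ_B = tan 51.07° = 1.238.

n₂/n₁ ≈ 1.238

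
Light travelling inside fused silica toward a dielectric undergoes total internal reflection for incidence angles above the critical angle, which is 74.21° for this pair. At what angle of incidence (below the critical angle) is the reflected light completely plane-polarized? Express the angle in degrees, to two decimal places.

θ_B ≈ 43.90°

At the critical angle sin θ_c = n₂/n₁, giving n₂/n₁ = sin 74.21° = 0.9623.
Then tan θ_B = n₂/n₁ = 0.9623, so θ_B = arctan 0.9623 = 43.90°.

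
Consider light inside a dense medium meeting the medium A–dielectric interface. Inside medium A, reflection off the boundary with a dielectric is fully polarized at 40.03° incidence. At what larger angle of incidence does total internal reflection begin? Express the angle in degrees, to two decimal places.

θ_c ≈ 57.14°

tan θ_B = n₂/n₁ = tan 40.03° = 0.8400.
Total internal reflection: sin θ_c = n₂/n₁ = 0.8400.
θ_c = arcsin(0.8400) = 57.14°.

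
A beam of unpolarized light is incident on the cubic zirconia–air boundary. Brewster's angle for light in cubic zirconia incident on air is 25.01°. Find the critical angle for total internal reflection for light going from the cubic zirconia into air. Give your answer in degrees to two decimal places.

θ_c ≈ 27.81°

From Brewster, n₂/n₁ = tan θ_B = tan 25.01° = 0.4665.
Then sin θ_c = n₂/n₁ = 0.4665, so θ_c = arcsin 0.4665 = 27.81°.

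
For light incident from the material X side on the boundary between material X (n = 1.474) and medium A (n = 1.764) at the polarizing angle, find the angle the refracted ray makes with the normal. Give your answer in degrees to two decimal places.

First find Brewster's angle: tan θ_B = 1.764/1.474 = 1.1967, giving θ_B = 50.12°.
At Brewster's angle the reflected and refracted rays are perpendicular, so θ_t = 90° − θ_B = 90° − 50.12° = 39.88°.

θ_t ≈ 39.88°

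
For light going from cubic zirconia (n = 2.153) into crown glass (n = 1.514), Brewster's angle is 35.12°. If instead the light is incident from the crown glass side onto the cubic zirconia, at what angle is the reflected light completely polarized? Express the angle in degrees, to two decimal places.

tan θ_B' = n₁/n₂ = 1/tan θ_B, so θ_B' = 90° − θ_B.
θ_B' = 90° − 35.12° = 54.88°.

θ_B' ≈ 54.88°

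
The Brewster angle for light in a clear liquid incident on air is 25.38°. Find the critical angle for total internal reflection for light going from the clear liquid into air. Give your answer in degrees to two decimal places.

θ_c ≈ 28.32°

From Brewster, n₂/n₁ = tan θ_B = tan 25.38° = 0.4744.
Then sin θ_c = n₂/n₁ = 0.4744, so θ_c = arcsin 0.4744 = 28.32°.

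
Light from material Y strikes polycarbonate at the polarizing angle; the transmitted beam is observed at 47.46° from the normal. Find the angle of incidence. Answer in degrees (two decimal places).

Brewster's condition makes the reflected and refracted beams perpendicular: θ_B + θ_t = 90°.
θ_B = 90° − 47.46° = 42.54°.

θ_B ≈ 42.54°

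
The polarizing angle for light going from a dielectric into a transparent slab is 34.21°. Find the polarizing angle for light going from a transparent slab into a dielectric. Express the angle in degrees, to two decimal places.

θ_B' ≈ 55.79°

The two Brewster angles are complementary: θ_B' = 90° − θ_B = 90° − 34.21° = 55.79°.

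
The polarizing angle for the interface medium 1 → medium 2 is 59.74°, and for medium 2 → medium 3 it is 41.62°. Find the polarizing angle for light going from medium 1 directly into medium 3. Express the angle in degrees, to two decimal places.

n₂/n₁ = tan 59.74° = 1.7140 and n₃/n₂ = tan 41.62° = 0.8885.
n₃/n₁ = 1.5229. Then tan θ_B(1→3) = n₃/n₁, so θ_B(1→3) = arctan(1.5229) = 56.71°.

θ_B ≈ 56.71°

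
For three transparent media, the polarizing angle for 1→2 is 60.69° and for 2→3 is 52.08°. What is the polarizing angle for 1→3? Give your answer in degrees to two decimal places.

θ_B ≈ 66.38°

n₂/n₁ = tan 60.69° = 1.7813 and n₃/n₂ = tan 52.08° = 1.2836.
n₃/n₁ = 2.2865. Then tan θ_B(1→3) = n₃/n₁, so θ_B(1→3) = arctan(2.2865) = 66.38°.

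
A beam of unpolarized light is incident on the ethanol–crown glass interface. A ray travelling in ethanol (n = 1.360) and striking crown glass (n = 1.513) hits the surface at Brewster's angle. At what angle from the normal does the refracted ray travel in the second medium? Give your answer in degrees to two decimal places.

θ_t ≈ 41.95°

First find Brewster's angle: tan θ_B = 1.513/1.360 = 1.1125, giving θ_B = 48.05°.
At Brewster's angle the reflected and refracted rays are perpendicular, so θ_t = 90° − θ_B = 90° − 48.05° = 41.95°.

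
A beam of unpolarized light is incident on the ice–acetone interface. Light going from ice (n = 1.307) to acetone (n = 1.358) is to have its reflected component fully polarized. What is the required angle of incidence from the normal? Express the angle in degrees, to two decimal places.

Here n₂/n₁ = 1.358/1.307 = 1.0390, and Brewster's law gives tan θ_B = n₂/n₁. Taking the arctangent, θ_B = 46.10°.

θ_B ≈ 46.10°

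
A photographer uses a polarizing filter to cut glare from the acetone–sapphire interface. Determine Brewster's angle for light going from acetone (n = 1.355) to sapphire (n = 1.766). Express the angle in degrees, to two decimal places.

At Brewster's angle the reflected and refracted rays are perpendicular, which with Snell's law gives tan θ_B = n₂/n₁.
tan θ_B = n₂/n₁ = 1.766/1.355 = 1.3033.
θ_B = arctan(1.3033) = 52.50°.

θ_B ≈ 52.50°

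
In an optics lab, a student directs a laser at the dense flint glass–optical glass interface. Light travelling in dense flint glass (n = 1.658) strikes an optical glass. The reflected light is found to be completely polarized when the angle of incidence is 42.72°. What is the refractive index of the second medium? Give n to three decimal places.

Full polarization of the reflected beam means tan θ_B = n₂/n₁, where n₁ is the incident medium (dense flint glass).
n₂ = n₁ tan θ_B = 1.658 × tan 42.72° = 1.531.

n ≈ 1.531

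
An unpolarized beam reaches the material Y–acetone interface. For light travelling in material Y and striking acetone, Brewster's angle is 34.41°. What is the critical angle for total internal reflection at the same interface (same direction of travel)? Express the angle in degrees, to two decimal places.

From Brewster, n₂/n₁ = tan θ_B = tan 34.41° = 0.6850.
Then sin θ_c = n₂/n₁ = 0.6850, so θ_c = arcsin 0.6850 = 43.23°.

θ_c ≈ 43.23°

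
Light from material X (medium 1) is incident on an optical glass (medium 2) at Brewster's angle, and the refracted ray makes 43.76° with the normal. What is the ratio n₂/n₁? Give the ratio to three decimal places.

n₂/n₁ ≈ 1.044

θ_B + θ_t = 90°, so θ_B = 90° − 43.76° = 46.24°.
tan θ_B = n₂/n₁, so n₂/n₁ = tan 46.24° = 1.044.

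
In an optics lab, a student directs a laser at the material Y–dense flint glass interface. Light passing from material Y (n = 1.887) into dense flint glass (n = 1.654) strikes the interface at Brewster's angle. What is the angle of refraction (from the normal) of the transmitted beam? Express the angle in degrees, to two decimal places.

θ_t ≈ 48.76°

θ_B = arctan(n₂/n₁) = arctan(1.654/1.887) = 41.24°.
Since θ_B + θ_t = 90° at Brewster incidence, θ_t = 90° − 41.24° = 48.76°.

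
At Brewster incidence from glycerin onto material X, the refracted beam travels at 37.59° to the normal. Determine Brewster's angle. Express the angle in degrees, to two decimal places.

Since the reflected and refracted rays are at right angles at the polarizing angle, θ_B + θ_t = 90°.
So θ_B = 90° − θ_t = 90° − 37.59° = 52.41°.

θ_B ≈ 52.41°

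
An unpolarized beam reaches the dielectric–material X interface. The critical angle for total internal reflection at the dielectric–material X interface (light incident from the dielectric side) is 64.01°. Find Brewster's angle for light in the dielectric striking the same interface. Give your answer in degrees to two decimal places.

n₂/n₁ = sin θ_c = sin 64.01° = 0.8989.
tan θ_B equals the same ratio, so θ_B = arctan(0.8989) = 41.95°.

θ_B ≈ 41.95°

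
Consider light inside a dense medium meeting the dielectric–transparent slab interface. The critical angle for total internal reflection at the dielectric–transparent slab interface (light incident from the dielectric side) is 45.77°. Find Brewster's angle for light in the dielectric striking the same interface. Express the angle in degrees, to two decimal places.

sin θ_c = n₂/n₁, so n₂/n₁ = sin 45.77° = 0.7165.
Brewster: tan θ_B = n₂/n₁ = 0.7165.
θ_B = arctan(0.7165) = 35.62°.

θ_B ≈ 35.62°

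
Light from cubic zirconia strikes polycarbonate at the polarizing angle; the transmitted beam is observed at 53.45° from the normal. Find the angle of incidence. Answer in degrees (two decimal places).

At Brewster's angle the reflected and refracted rays are perpendicular, so θ_B + θ_t = 90°.
So θ_B = 90° − θ_t = 90° − 53.45° = 36.55°.

θ_B ≈ 36.55°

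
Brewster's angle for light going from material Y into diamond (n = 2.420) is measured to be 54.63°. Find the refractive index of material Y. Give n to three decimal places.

n ≈ 1.718

At Brewster's angle, tan θ_B = n₂/n₁ with n₁ on the incident side (material Y) and n₂ on the transmitted side (diamond).
n₁ = n₂ / tan θ_B = 2.420 / tan 54.63° = 1.718.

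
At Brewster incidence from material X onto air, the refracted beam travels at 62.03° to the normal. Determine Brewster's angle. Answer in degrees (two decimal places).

At Brewster's angle the reflected and refracted rays are perpendicular, so θ_B + θ_t = 90°.
So θ_B = 90° − θ_t = 90° − 62.03° = 27.97°.

θ_B ≈ 27.97°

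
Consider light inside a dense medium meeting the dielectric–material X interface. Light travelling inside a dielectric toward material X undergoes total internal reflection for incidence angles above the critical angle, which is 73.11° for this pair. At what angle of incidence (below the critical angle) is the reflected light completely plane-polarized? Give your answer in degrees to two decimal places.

sin θ_c = n₂/n₁, so n₂/n₁ = sin 73.11° = 0.9569.
Brewster: tan θ_B = n₂/n₁ = 0.9569.
θ_B = arctan(0.9569) = 43.74°.

θ_B ≈ 43.74°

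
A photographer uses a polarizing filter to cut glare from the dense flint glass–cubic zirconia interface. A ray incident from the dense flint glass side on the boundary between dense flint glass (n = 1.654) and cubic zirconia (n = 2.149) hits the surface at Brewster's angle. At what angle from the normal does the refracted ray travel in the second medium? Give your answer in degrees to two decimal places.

θ_t ≈ 37.58°

tan θ_B = n₂/n₁ = 2.149/1.654 = 1.2993, so θ_B = 52.42°.
At Brewster's angle the reflected and refracted rays are perpendicular, so θ_t = 90° − θ_B = 90° − 52.42° = 37.58°.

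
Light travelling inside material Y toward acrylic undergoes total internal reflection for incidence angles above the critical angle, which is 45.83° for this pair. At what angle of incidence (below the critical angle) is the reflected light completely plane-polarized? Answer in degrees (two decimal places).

θ_B ≈ 35.65°

sin θ_c = n₂/n₁, so n₂/n₁ = sin 45.83° = 0.7173.
Brewster: tan θ_B = n₂/n₁ = 0.7173.
θ_B = arctan(0.7173) = 35.65°.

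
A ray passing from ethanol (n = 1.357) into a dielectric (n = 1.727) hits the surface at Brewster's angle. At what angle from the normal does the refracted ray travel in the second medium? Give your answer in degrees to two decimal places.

tan θ_B = n₂/n₁ = 1.727/1.357 = 1.2727, so θ_B = 51.84°.
Since θ_B + θ_t = 90° at Brewster incidence, θ_t = 90° − 51.84° = 38.16°.

θ_t ≈ 38.16°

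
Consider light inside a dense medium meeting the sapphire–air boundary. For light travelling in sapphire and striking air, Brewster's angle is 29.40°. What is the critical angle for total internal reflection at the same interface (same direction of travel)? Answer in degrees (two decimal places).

From Brewster, n₂/n₁ = tan θ_B = tan 29.40° = 0.5635.
Then sin θ_c = n₂/n₁ = 0.5635, so θ_c = arcsin 0.5635 = 34.30°.

θ_c ≈ 34.30°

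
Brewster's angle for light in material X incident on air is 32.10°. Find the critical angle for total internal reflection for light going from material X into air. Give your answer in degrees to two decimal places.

θ_c ≈ 38.85°

tan θ_B = n₂/n₁ = tan 32.10° = 0.6273.
Total internal reflection: sin θ_c = n₂/n₁ = 0.6273.
θ_c = arcsin(0.6273) = 38.85°.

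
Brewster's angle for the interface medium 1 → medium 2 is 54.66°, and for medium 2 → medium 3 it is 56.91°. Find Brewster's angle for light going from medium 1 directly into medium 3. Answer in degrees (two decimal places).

θ_B ≈ 65.20°

n₂/n₁ = tan 54.66° = 1.4103 and n₃/n₂ = tan 56.91° = 1.5346.
Multiplying, n₃/n₁ = 1.4103 × 1.5346 = 2.1642, and θ_B(1→3) = arctan 2.1642 = 65.20°.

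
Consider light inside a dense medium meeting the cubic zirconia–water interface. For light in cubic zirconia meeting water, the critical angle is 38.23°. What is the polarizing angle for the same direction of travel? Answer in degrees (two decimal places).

sin θ_c = n₂/n₁, so n₂/n₁ = sin 38.23° = 0.6188.
Brewster: tan θ_B = n₂/n₁ = 0.6188.
θ_B = arctan(0.6188) = 31.75°.

θ_B ≈ 31.75°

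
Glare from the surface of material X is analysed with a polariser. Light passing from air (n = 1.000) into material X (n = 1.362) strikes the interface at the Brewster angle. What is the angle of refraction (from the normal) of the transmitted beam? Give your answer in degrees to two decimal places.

First find Brewster's angle: tan θ_B = 1.362/1.000 = 1.3620, giving θ_B = 53.71°.
The refracted ray is perpendicular to the reflected ray, so θ_t = 90° − θ_B = 36.29°.

θ_t ≈ 36.29°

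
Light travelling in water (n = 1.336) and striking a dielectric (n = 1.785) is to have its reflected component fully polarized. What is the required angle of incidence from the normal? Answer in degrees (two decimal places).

tan θ_B = n₂/n₁ = 1.785/1.336 = 1.3361.
So θ_B = arctan 1.3361 = 53.19°.

θ_B ≈ 53.19°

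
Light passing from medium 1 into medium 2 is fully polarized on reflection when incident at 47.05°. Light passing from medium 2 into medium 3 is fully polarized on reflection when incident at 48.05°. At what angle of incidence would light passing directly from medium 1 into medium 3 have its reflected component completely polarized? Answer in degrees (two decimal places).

θ_B ≈ 50.08°

Each Brewster angle gives a ratio: n₂/n₁ = tan 47.05° = 1.0742, n₃/n₂ = tan 48.05° = 1.1126.
n₃/n₁ = 1.1952. Then tan θ_B(1→3) = n₃/n₁, so θ_B(1→3) = arctan(1.1952) = 50.08°.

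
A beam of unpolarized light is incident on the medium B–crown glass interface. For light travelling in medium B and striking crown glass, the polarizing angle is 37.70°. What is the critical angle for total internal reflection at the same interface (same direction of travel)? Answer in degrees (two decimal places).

From Brewster, n₂/n₁ = tan θ_B = tan 37.70° = 0.7729.
Then sin θ_c = n₂/n₁ = 0.7729, so θ_c = arcsin 0.7729 = 50.61°.

θ_c ≈ 50.61°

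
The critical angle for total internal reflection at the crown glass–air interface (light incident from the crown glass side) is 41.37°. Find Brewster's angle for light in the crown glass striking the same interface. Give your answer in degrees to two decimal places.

θ_B ≈ 33.46°

n₂/n₁ = sin θ_c = sin 41.37° = 0.6609.
tan θ_B equals the same ratio, so θ_B = arctan(0.6609) = 33.46°.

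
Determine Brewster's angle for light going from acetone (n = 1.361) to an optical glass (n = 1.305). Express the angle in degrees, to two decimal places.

θ_B ≈ 43.80°

The reflected p-component vanishes when tan θ_B = n₂/n₁.
Here n₂/n₁ = 1.305/1.361 = 0.9589, and Brewster's law gives tan θ_B = n₂/n₁.
So θ_B = arctan 0.9589 = 43.80°.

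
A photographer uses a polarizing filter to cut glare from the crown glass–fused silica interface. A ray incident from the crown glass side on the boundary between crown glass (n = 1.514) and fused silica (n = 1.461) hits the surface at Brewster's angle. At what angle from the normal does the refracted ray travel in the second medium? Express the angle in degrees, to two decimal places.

θ_t ≈ 46.02°

First find Brewster's angle: tan θ_B = 1.461/1.514 = 0.9650, giving θ_B = 43.98°.
Since θ_B + θ_t = 90° at Brewster incidence, θ_t = 90° − 43.98° = 46.02°.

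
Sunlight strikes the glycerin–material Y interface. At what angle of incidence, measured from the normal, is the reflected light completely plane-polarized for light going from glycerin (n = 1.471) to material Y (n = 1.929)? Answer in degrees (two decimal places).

Brewster's condition: tan θ_B = n₂/n₁ = 1.929/1.471 = 1.3114. Taking the arctangent, θ_B = 52.67°.

θ_B ≈ 52.67°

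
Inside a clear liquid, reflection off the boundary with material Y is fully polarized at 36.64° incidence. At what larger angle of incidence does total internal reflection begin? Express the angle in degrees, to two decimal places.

θ_c ≈ 48.05°

tan θ_B = n₂/n₁ = tan 36.64° = 0.7437.
Total internal reflection: sin θ_c = n₂/n₁ = 0.7437.
θ_c = arcsin(0.7437) = 48.05°.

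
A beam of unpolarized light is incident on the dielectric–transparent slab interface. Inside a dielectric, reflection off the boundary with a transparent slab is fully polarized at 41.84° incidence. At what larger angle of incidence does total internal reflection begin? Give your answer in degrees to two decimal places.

θ_c ≈ 63.55°

tan θ_B = n₂/n₁ = tan 41.84° = 0.8954.
Total internal reflection: sin θ_c = n₂/n₁ = 0.8954.
θ_c = arcsin(0.8954) = 63.55°.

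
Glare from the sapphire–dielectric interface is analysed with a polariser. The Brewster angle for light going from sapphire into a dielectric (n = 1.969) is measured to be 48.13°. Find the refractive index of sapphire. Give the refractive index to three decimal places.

n ≈ 1.765

At the Brewster angle, tan θ_B = n₂/n₁ with n₁ on the incident side (sapphire) and n₂ on the transmitted side (a dielectric).
n₁ = n₂ / tan θ_B = 1.969 / tan 48.13° = 1.765.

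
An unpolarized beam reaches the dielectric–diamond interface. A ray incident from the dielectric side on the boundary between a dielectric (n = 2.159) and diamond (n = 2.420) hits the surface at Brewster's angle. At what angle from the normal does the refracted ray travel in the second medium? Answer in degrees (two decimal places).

First find Brewster's angle: tan θ_B = 2.420/2.159 = 1.1209, giving θ_B = 48.26°.
Since θ_B + θ_t = 90° at Brewster incidence, θ_t = 90° − 48.26° = 41.74°.

θ_t ≈ 41.74°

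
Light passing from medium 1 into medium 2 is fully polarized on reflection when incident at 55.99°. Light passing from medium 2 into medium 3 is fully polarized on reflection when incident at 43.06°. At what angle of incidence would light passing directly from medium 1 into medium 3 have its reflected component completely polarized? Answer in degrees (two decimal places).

n₂/n₁ = tan 55.99° = 1.4820 and n₃/n₂ = tan 43.06° = 0.9345.
Multiplying, n₃/n₁ = 1.4820 × 0.9345 = 1.3849, and θ_B(1→3) = arctan 1.3849 = 54.17°.

θ_B ≈ 54.17°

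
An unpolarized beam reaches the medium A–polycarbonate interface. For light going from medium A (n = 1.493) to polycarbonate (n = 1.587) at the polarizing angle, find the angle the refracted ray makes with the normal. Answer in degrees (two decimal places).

First find Brewster's angle: tan θ_B = 1.587/1.493 = 1.0630, giving θ_B = 46.75°.
At Brewster's angle the reflected and refracted rays are perpendicular, so θ_t = 90° − θ_B = 90° − 46.75° = 43.25°.

θ_t ≈ 43.25°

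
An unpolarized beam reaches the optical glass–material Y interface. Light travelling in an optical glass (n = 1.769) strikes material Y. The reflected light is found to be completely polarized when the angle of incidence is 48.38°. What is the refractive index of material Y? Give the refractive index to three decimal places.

n ≈ 1.991

At Brewster's angle, tan θ_B = n₂/n₁ with n₁ on the incident side (an optical glass) and n₂ on the transmitted side (material Y).
n₂ = n₁ tan θ_B = 1.769 × tan 48.38° = 1.991.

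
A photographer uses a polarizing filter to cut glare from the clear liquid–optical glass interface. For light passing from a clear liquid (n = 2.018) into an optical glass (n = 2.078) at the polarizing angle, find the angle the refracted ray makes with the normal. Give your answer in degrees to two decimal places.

θ_B = arctan(n₂/n₁) = arctan(2.078/2.018) = 45.84°.
Since θ_B + θ_t = 90° at Brewster incidence, θ_t = 90° − 45.84° = 44.16°.

θ_t ≈ 44.16°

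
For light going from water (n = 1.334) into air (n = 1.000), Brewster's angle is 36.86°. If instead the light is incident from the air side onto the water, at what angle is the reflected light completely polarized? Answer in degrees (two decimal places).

tan θ_B' = n₁/n₂ = 1/tan θ_B, so θ_B' = 90° − θ_B.
θ_B' = 90° − 36.86° = 53.14°.

θ_B' ≈ 53.14°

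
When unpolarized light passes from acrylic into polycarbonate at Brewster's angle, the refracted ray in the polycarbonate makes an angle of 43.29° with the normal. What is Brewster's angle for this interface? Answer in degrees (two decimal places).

Brewster's condition makes the reflected and refracted beams perpendicular: θ_B + θ_t = 90°.
θ_B = 90° − 43.29° = 46.71°.

θ_B ≈ 46.71°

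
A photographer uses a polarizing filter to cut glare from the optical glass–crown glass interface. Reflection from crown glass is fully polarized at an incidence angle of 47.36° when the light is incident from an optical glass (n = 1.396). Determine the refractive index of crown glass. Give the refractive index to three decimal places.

n ≈ 1.516

At Brewster's angle, tan θ_B = n₂/n₁ with n₁ on the incident side (an optical glass) and n₂ on the transmitted side (crown glass).
n₂ = n₁ tan θ_B = 1.396 × tan 47.36° = 1.516.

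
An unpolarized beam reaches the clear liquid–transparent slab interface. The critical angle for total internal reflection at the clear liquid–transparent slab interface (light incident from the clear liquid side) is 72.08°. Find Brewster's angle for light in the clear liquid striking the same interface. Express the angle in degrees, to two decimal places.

sin θ_c = n₂/n₁, so n₂/n₁ = sin 72.08° = 0.9515.
Brewster: tan θ_B = n₂/n₁ = 0.9515.
θ_B = arctan(0.9515) = 43.58°.

θ_B ≈ 43.58°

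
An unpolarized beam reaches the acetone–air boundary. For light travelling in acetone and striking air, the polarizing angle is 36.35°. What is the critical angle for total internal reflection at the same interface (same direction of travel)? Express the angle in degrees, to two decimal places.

tan θ_B = n₂/n₁ = tan 36.35° = 0.7359.
Total internal reflection: sin θ_c = n₂/n₁ = 0.7359.
θ_c = arcsin(0.7359) = 47.38°.

θ_c ≈ 47.38°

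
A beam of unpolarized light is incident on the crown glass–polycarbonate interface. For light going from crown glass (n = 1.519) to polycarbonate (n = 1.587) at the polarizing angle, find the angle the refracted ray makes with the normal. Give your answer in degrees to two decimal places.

θ_t ≈ 43.75°

tan θ_B = n₂/n₁ = 1.587/1.519 = 1.0448, so θ_B = 46.25°.
The refracted ray is perpendicular to the reflected ray, so θ_t = 90° − θ_B = 43.75°.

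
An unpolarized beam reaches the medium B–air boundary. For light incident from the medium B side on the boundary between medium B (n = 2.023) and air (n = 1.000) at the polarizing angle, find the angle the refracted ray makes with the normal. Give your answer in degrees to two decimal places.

θ_t ≈ 63.70°

First find Brewster's angle: tan θ_B = 1.000/2.023 = 0.4943, giving θ_B = 26.30°.
At Brewster's angle the reflected and refracted rays are perpendicular, so θ_t = 90° − θ_B = 90° − 26.30° = 63.70°.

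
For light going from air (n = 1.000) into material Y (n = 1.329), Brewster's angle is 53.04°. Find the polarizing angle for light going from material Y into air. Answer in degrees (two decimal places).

tan θ_B' = n₁/n₂ = 1/tan θ_B, so θ_B' = 90° − θ_B.
θ_B' = 90° − 53.04° = 36.96°.

θ_B' ≈ 36.96°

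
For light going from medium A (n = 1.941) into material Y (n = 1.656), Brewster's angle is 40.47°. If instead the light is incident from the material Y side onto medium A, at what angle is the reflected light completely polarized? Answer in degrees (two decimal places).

θ_B' ≈ 49.53°

Reversing the direction swaps n₁ and n₂, so tan θ_B' = 1/tan θ_B and θ_B' = 90° − θ_B.
Hence θ_B' = 90° − 40.47° = 49.53°.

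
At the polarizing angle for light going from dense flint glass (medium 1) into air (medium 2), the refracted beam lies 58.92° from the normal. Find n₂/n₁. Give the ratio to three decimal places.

n₂/n₁ ≈ 0.603

θ_B + θ_t = 90°, so θ_B = 90° − 58.92° = 31.08°.
tan θ_B = n₂/n₁, so n₂/n₁ = tan 31.08° = 0.603.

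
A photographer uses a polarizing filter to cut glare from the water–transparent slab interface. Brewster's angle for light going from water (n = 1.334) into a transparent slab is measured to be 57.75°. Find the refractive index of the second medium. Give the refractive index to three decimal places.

n ≈ 2.114

Full polarization of the reflected beam means tan θ_B = n₂/n₁, where n₁ is the incident medium (water).
n₂ = n₁ tan θ_B = 1.334 × tan 57.75° = 2.114.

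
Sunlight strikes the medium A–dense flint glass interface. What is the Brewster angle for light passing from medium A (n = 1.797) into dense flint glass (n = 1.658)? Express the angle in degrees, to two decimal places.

The reflected p-component vanishes when tan θ_B = n₂/n₁.
Brewster's condition: tan θ_B = n₂/n₁ = 1.658/1.797 = 0.9226. Taking the arctangent, θ_B = 42.70°.

θ_B ≈ 42.70°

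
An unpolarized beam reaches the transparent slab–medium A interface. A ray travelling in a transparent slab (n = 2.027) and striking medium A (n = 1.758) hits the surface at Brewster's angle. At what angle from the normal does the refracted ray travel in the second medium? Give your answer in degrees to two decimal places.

θ_B = arctan(n₂/n₁) = arctan(1.758/2.027) = 40.93°.
Since θ_B + θ_t = 90° at Brewster incidence, θ_t = 90° − 40.93° = 49.07°.

θ_t ≈ 49.07°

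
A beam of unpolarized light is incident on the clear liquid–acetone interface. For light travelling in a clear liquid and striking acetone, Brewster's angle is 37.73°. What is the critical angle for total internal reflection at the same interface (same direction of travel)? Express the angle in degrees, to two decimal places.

θ_c ≈ 50.69°

tan θ_B = n₂/n₁ = tan 37.73° = 0.7737.
Total internal reflection: sin θ_c = n₂/n₁ = 0.7737.
θ_c = arcsin(0.7737) = 50.69°.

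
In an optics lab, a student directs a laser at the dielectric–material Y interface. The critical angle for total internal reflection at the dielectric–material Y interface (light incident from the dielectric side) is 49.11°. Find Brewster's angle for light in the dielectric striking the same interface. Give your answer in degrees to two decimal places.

θ_B ≈ 37.09°

n₂/n₁ = sin θ_c = sin 49.11° = 0.7560.
tan θ_B equals the same ratio, so θ_B = arctan(0.7560) = 37.09°.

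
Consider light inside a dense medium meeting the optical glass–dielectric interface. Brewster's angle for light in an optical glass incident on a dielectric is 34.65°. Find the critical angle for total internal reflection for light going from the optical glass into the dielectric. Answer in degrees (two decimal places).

n₂/n₁ = tan 34.65° = 0.6911; the critical angle satisfies sin θ_c = n₂/n₁.
θ_c = arcsin(0.6911) = 43.72°.

θ_c ≈ 43.72°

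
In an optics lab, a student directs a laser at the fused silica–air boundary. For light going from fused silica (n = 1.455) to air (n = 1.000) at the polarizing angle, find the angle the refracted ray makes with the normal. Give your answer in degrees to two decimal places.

First find Brewster's angle: tan θ_B = 1.000/1.455 = 0.6873, giving θ_B = 34.50°.
The refracted ray is perpendicular to the reflected ray, so θ_t = 90° − θ_B = 55.50°.

θ_t ≈ 55.50°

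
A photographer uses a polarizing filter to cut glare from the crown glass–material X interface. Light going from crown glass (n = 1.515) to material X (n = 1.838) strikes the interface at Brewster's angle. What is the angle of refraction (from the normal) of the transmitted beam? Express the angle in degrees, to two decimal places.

θ_t ≈ 39.50°

θ_B = arctan(n₂/n₁) = arctan(1.838/1.515) = 50.50°.
Since θ_B + θ_t = 90° at Brewster incidence, θ_t = 90° − 50.50° = 39.50°.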